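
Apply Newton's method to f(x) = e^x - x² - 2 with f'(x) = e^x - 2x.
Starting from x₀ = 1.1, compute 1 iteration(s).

f(x) = e^x - x² - 2
f'(x) = e^x - 2x
x₀ = 1.1

Newton-Raphson formula: x_{n+1} = x_n - f(x_n)/f'(x_n)

Iteration 1:
  f(1.100000) = -0.205834
  f'(1.100000) = 0.804166
  x_1 = 1.100000 - (-0.205834)/0.804166 = 1.355960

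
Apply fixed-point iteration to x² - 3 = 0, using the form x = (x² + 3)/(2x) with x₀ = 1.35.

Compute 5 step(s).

Equation: x² - 3 = 0
Fixed-point form: x = (x² + 3)/(2x)
x₀ = 1.35

x_1 = g(1.350000) = 1.786111
x_2 = g(1.786111) = 1.732869
x_3 = g(1.732869) = 1.732051
x_4 = g(1.732051) = 1.732051
x_5 = g(1.732051) = 1.732051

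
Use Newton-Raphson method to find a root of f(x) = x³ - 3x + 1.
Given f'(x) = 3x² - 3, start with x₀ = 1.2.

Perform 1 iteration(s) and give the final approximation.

f(x) = x³ - 3x + 1
f'(x) = 3x² - 3
x₀ = 1.2

Newton-Raphson formula: x_{n+1} = x_n - f(x_n)/f'(x_n)

Iteration 1:
  f(1.200000) = -0.872000
  f'(1.200000) = 1.320000
  x_1 = 1.200000 - (-0.872000)/1.320000 = 1.860606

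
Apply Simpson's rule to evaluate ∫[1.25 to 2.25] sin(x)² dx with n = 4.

f(x) = sin(x)²
a = 1.25, b = 2.25, n = 4
h = (b - a)/n = 0.250000

Simpson's rule: (h/3)[f(x₀) + 4f(x₁) + 2f(x₂) + ... + f(xₙ)]

x_0 = 1.2500, f(x_0) = 0.900572, coefficient = 1
x_1 = 1.5000, f(x_1) = 0.994996, coefficient = 4
x_2 = 1.7500, f(x_2) = 0.968228, coefficient = 2
x_3 = 2.0000, f(x_3) = 0.826822, coefficient = 4
x_4 = 2.2500, f(x_4) = 0.605398, coefficient = 1

I ≈ (0.250000/3) × 10.729699 = 0.894142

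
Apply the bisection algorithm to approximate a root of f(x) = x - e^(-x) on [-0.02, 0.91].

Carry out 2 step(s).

f(x) = x - e^(-x)
Initial interval: [-0.02, 0.91]

Iteration 1:
  c_1 = (-0.020000 + 0.910000)/2 = 0.445000
  f(c_1) = f(0.445000) = -0.195824
  f(a) × f(c) ≥ 0, new interval: [0.445000, 0.910000]
Iteration 2:
  c_2 = (0.445000 + 0.910000)/2 = 0.677500
  f(c_2) = f(0.677500) = 0.169615
  f(a) × f(c) < 0, new interval: [0.445000, 0.677500]

After 2 iteration(s), the approximation is c_2 = 0.677500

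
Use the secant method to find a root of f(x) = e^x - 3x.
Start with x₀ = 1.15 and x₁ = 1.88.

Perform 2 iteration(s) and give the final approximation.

f(x) = e^x - 3x
x₀ = 1.15, x₁ = 1.88

Secant formula: x_{n+1} = x_n - f(x_n)(x_n - x_{n-1})/(f(x_n) - f(x_{n-1}))

Iteration 1:
  f(1.150000) = -0.291807
  f(1.880000) = 0.913505
  x_2 = 1.880000 - 0.913505×(1.880000 - 1.150000)/(0.913505 - (-0.291807))
       = 1.326734
Iteration 2:
  f(1.880000) = 0.913505
  f(1.326734) = -0.211488
  x_3 = 1.326734 - (-0.211488)×(1.326734 - 1.880000)/(-0.211488 - 0.913505)
       = 1.430742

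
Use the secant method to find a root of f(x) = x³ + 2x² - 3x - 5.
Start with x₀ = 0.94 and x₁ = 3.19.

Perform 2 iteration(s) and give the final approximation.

f(x) = x³ + 2x² - 3x - 5
x₀ = 0.94, x₁ = 3.19

Secant formula: x_{n+1} = x_n - f(x_n)(x_n - x_{n-1})/(f(x_n) - f(x_{n-1}))

Iteration 1:
  f(0.940000) = -5.222216
  f(3.190000) = 38.243959
  x_2 = 3.190000 - 38.243959×(3.190000 - 0.940000)/(38.243959 - (-5.222216))
       = 1.210325
Iteration 2:
  f(3.190000) = 38.243959
  f(1.210325) = -3.928214
  x_3 = 1.210325 - (-3.928214)×(1.210325 - 3.190000)/(-3.928214 - 38.243959)
       = 1.394726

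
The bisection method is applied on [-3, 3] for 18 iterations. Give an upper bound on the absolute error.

Bisection error bound: |error| ≤ (b-a)/2^n
|error| ≤ (3 - (-3))/2^18 = 6/2^18
|error| ≤ 0.0000228882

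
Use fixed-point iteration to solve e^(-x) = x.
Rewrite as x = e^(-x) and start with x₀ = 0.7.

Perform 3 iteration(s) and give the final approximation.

Equation: e^(-x) = x
Fixed-point form: x = e^(-x)
x₀ = 0.7

x_1 = g(0.700000) = 0.496585
x_2 = g(0.496585) = 0.608605
x_3 = g(0.608605) = 0.544109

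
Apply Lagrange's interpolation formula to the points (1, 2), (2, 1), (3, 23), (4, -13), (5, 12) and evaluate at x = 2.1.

Lagrange interpolation formula:
P(x) = Σ yᵢ × Lᵢ(x)
where Lᵢ(x) = Π_{j≠i} (x - xⱼ)/(xᵢ - xⱼ)

L_0(2.1) = (2.1 - 2)/(1 - 2) × (2.1 - 3)/(1 - 3) × (2.1 - 4)/(1 - 4) × (2.1 - 5)/(1 - 5) = -0.020663
L_1(2.1) = (2.1 - 1)/(2 - 1) × (2.1 - 3)/(2 - 3) × (2.1 - 4)/(2 - 4) × (2.1 - 5)/(2 - 5) = 0.909150
L_2(2.1) = (2.1 - 1)/(3 - 1) × (2.1 - 2)/(3 - 2) × (2.1 - 4)/(3 - 4) × (2.1 - 5)/(3 - 5) = 0.151525
L_3(2.1) = (2.1 - 1)/(4 - 1) × (2.1 - 2)/(4 - 2) × (2.1 - 3)/(4 - 3) × (2.1 - 5)/(4 - 5) = -0.047850
L_4(2.1) = (2.1 - 1)/(5 - 1) × (2.1 - 2)/(5 - 2) × (2.1 - 3)/(5 - 3) × (2.1 - 4)/(5 - 4) = 0.007838

P(2.1) = 2×L_0(2.1) + 1×L_1(2.1) + 23×L_2(2.1) + (-13)×L_3(2.1) + 12×L_4(2.1)
P(2.1) = 5.069000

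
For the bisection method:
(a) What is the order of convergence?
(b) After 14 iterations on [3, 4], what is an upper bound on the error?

(a) Bisection has linear (order 1) convergence; the error is halved each step.

(b) Error bound = (b-a)/2^n = (4 - 3)/2^{14}
    = 1/2^{14}

(a) 1 (linear); (b) error ≤ 6.10e-05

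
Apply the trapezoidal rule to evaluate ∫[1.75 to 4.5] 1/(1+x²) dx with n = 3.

f(x) = 1/(1+x²)
a = 1.75, b = 4.5, n = 3
h = (b - a)/n = 0.916667

Trapezoidal rule: (h/2)[f(x₀) + 2f(x₁) + 2f(x₂) + ... + f(xₙ)]

x_0 = 1.7500, f(x_0) = 0.246154, coefficient = 1
x_1 = 2.6667, f(x_1) = 0.123288, coefficient = 2
x_2 = 3.5833, f(x_2) = 0.072253, coefficient = 2
x_3 = 4.5000, f(x_3) = 0.047059, coefficient = 1

I ≈ (0.916667/2) × 0.684294 = 0.313635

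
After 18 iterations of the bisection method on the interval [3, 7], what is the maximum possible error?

Bisection error bound: |error| ≤ (b-a)/2^n
|error| ≤ (7 - 3)/2^18 = 4/2^18
|error| ≤ 0.0000152588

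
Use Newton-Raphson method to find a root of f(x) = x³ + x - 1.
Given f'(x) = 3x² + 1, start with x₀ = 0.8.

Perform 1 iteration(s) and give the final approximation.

f(x) = x³ + x - 1
f'(x) = 3x² + 1
x₀ = 0.8

Newton-Raphson formula: x_{n+1} = x_n - f(x_n)/f'(x_n)

Iteration 1:
  f(0.800000) = 0.312000
  f'(0.800000) = 2.920000
  x_1 = 0.800000 - 0.312000/2.920000 = 0.693151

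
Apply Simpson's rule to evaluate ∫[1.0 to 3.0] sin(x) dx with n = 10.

f(x) = sin(x)
a = 1.0, b = 3.0, n = 10
h = (b - a)/n = 0.200000

Simpson's rule: (h/3)[f(x₀) + 4f(x₁) + 2f(x₂) + ... + f(xₙ)]

x_0 = 1.0000, f(x_0) = 0.841471, coefficient = 1
x_1 = 1.2000, f(x_1) = 0.932039, coefficient = 4
x_2 = 1.4000, f(x_2) = 0.985450, coefficient = 2
x_3 = 1.6000, f(x_3) = 0.999574, coefficient = 4
x_4 = 1.8000, f(x_4) = 0.973848, coefficient = 2
x_5 = 2.0000, f(x_5) = 0.909297, coefficient = 4
x_6 = 2.2000, f(x_6) = 0.808496, coefficient = 2
x_7 = 2.4000, f(x_7) = 0.675463, coefficient = 4
x_8 = 2.6000, f(x_8) = 0.515501, coefficient = 2
x_9 = 2.8000, f(x_9) = 0.334988, coefficient = 4
x_10 = 3.0000, f(x_10) = 0.141120, coefficient = 1

I ≈ (0.200000/3) × 22.954627 = 1.530308
Exact value: 1.530295
Error: 0.000014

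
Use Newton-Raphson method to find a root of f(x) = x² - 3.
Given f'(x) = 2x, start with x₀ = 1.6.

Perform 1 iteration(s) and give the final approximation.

f(x) = x² - 3
f'(x) = 2x
x₀ = 1.6

Newton-Raphson formula: x_{n+1} = x_n - f(x_n)/f'(x_n)

Iteration 1:
  f(1.600000) = -0.440000
  f'(1.600000) = 3.200000
  x_1 = 1.600000 - (-0.440000)/3.200000 = 1.737500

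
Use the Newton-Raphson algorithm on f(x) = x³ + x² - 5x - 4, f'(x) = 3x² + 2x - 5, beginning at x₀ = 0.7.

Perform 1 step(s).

f(x) = x³ + x² - 5x - 4
f'(x) = 3x² + 2x - 5
x₀ = 0.7

Newton-Raphson formula: x_{n+1} = x_n - f(x_n)/f'(x_n)

Iteration 1:
  f(0.700000) = -6.667000
  f'(0.700000) = -2.130000
  x_1 = 0.700000 - (-6.667000)/(-2.130000) = -2.430047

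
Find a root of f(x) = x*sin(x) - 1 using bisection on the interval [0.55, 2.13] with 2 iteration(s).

f(x) = x*sin(x) - 1
Initial interval: [0.55, 2.13]

Iteration 1:
  c_1 = (0.550000 + 2.130000)/2 = 1.340000
  f(c_1) = f(1.340000) = 0.304469
  f(a) × f(c) < 0, new interval: [0.550000, 1.340000]
Iteration 2:
  c_2 = (0.550000 + 1.340000)/2 = 0.945000
  f(c_2) = f(0.945000) = -0.234080
  f(a) × f(c) ≥ 0, new interval: [0.945000, 1.340000]

After 2 iteration(s), the approximation is c_2 = 0.945000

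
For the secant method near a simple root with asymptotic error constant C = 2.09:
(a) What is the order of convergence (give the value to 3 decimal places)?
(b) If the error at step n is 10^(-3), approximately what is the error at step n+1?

(a) Secant method has superlinear convergence with order φ = (1+√5)/2 ≈ 1.618.
    This means |e_{n+1}| ≈ C|e_n|^1.618.

(b) With |e_n| = 10^(-3) and C = 2.09:
    |e_{n+1}| ≈ 2.09 × (10^(-3))^1.618 = 2.09 × 10^(-4.85)

(a) ≈ 1.618 (golden ratio); (b) |e_{n+1}| ≈ 2.924e-05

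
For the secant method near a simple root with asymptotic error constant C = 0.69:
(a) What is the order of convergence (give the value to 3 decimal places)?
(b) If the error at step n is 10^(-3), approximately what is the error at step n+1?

(a) Secant method has superlinear convergence with order φ = (1+√5)/2 ≈ 1.618.
    This means |e_{n+1}| ≈ C|e_n|^1.618.

(b) With |e_n| = 10^(-3) and C = 0.69:
    |e_{n+1}| ≈ 0.69 × (10^(-3))^1.618 = 0.69 × 10^(-4.85)

(a) ≈ 1.618 (golden ratio); (b) |e_{n+1}| ≈ 9.655e-06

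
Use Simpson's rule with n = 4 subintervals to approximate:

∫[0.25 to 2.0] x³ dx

f(x) = x³
a = 0.25, b = 2.0, n = 4
h = (b - a)/n = 0.437500

Simpson's rule: (h/3)[f(x₀) + 4f(x₁) + 2f(x₂) + ... + f(xₙ)]

x_0 = 0.2500, f(x_0) = 0.015625, coefficient = 1
x_1 = 0.6875, f(x_1) = 0.324951, coefficient = 4
x_2 = 1.1250, f(x_2) = 1.423828, coefficient = 2
x_3 = 1.5625, f(x_3) = 3.814697, coefficient = 4
x_4 = 2.0000, f(x_4) = 8.000000, coefficient = 1

I ≈ (0.437500/3) × 27.421875 = 3.999023
Exact value: 3.999023
Error: 0.000000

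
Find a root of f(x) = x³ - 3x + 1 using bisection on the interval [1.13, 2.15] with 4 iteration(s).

f(x) = x³ - 3x + 1
Initial interval: [1.13, 2.15]

Iteration 1:
  c_1 = (1.130000 + 2.150000)/2 = 1.640000
  f(c_1) = f(1.640000) = 0.490944
  f(a) × f(c) < 0, new interval: [1.130000, 1.640000]
Iteration 2:
  c_2 = (1.130000 + 1.640000)/2 = 1.385000
  f(c_2) = f(1.385000) = -0.498258
  f(a) × f(c) ≥ 0, new interval: [1.385000, 1.640000]
Iteration 3:
  c_3 = (1.385000 + 1.640000)/2 = 1.512500
  f(c_3) = f(1.512500) = -0.077420
  f(a) × f(c) ≥ 0, new interval: [1.512500, 1.640000]
Iteration 4:
  c_4 = (1.512500 + 1.640000)/2 = 1.576250
  f(c_4) = f(1.576250) = 0.187544
  f(a) × f(c) < 0, new interval: [1.512500, 1.576250]

After 4 iteration(s), the approximation is c_4 = 1.576250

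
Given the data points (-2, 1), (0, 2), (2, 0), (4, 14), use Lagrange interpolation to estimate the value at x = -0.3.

Lagrange interpolation formula:
P(x) = Σ yᵢ × Lᵢ(x)
where Lᵢ(x) = Π_{j≠i} (x - xⱼ)/(xᵢ - xⱼ)

L_0(-0.3) = (-0.3 - 0)/(-2 - 0) × (-0.3 - 2)/(-2 - 2) × (-0.3 - 4)/(-2 - 4) = 0.061812
L_1(-0.3) = (-0.3 - (-2))/(0 - (-2)) × (-0.3 - 2)/(0 - 2) × (-0.3 - 4)/(0 - 4) = 1.050812
L_2(-0.3) = (-0.3 - (-2))/(2 - (-2)) × (-0.3 - 0)/(2 - 0) × (-0.3 - 4)/(2 - 4) = -0.137063
L_3(-0.3) = (-0.3 - (-2))/(4 - (-2)) × (-0.3 - 0)/(4 - 0) × (-0.3 - 2)/(4 - 2) = 0.024437

P(-0.3) = 1×L_0(-0.3) + 2×L_1(-0.3) + 0×L_2(-0.3) + 14×L_3(-0.3)
P(-0.3) = 2.505562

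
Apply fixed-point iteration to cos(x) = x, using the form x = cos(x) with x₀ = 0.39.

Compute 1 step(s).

Equation: cos(x) = x
Fixed-point form: x = cos(x)
x₀ = 0.39

x_1 = g(0.390000) = 0.924909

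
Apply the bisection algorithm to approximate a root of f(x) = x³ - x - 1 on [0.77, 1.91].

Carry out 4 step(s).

f(x) = x³ - x - 1
Initial interval: [0.77, 1.91]

Iteration 1:
  c_1 = (0.770000 + 1.910000)/2 = 1.340000
  f(c_1) = f(1.340000) = 0.066104
  f(a) × f(c) < 0, new interval: [0.770000, 1.340000]
Iteration 2:
  c_2 = (0.770000 + 1.340000)/2 = 1.055000
  f(c_2) = f(1.055000) = -0.880759
  f(a) × f(c) ≥ 0, new interval: [1.055000, 1.340000]
Iteration 3:
  c_3 = (1.055000 + 1.340000)/2 = 1.197500
  f(c_3) = f(1.197500) = -0.480278
  f(a) × f(c) ≥ 0, new interval: [1.197500, 1.340000]
Iteration 4:
  c_4 = (1.197500 + 1.340000)/2 = 1.268750
  f(c_4) = f(1.268750) = -0.226409
  f(a) × f(c) ≥ 0, new interval: [1.268750, 1.340000]

After 4 iteration(s), the approximation is c_4 = 1.268750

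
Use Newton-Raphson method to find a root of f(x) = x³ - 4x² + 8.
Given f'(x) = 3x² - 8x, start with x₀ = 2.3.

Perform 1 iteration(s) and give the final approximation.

f(x) = x³ - 4x² + 8
f'(x) = 3x² - 8x
x₀ = 2.3

Newton-Raphson formula: x_{n+1} = x_n - f(x_n)/f'(x_n)

Iteration 1:
  f(2.300000) = -0.993000
  f'(2.300000) = -2.530000
  x_1 = 2.300000 - (-0.993000)/(-2.530000) = 1.907510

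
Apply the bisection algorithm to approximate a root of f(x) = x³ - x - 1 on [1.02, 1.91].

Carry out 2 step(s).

f(x) = x³ - x - 1
Initial interval: [1.02, 1.91]

Iteration 1:
  c_1 = (1.020000 + 1.910000)/2 = 1.465000
  f(c_1) = f(1.465000) = 0.679220
  f(a) × f(c) < 0, new interval: [1.020000, 1.465000]
Iteration 2:
  c_2 = (1.020000 + 1.465000)/2 = 1.242500
  f(c_2) = f(1.242500) = -0.324321
  f(a) × f(c) ≥ 0, new interval: [1.242500, 1.465000]

After 2 iteration(s), the approximation is c_2 = 1.242500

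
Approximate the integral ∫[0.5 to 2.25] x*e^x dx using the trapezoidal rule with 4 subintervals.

f(x) = x*e^x
a = 0.5, b = 2.25, n = 4
h = (b - a)/n = 0.437500

Trapezoidal rule: (h/2)[f(x₀) + 2f(x₁) + 2f(x₂) + ... + f(xₙ)]

x_0 = 0.5000, f(x_0) = 0.824361, coefficient = 1
x_1 = 0.9375, f(x_1) = 2.393990, coefficient = 2
x_2 = 1.3750, f(x_2) = 5.438230, coefficient = 2
x_3 = 1.8125, f(x_3) = 11.102909, coefficient = 2
x_4 = 2.2500, f(x_4) = 21.347406, coefficient = 1

I ≈ (0.437500/2) × 60.042025 = 13.134193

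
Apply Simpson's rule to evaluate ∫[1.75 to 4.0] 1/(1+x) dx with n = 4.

f(x) = 1/(1+x)
a = 1.75, b = 4.0, n = 4
h = (b - a)/n = 0.562500

Simpson's rule: (h/3)[f(x₀) + 4f(x₁) + 2f(x₂) + ... + f(xₙ)]

x_0 = 1.7500, f(x_0) = 0.363636, coefficient = 1
x_1 = 2.3125, f(x_1) = 0.301887, coefficient = 4
x_2 = 2.8750, f(x_2) = 0.258065, coefficient = 2
x_3 = 3.4375, f(x_3) = 0.225352, coefficient = 4
x_4 = 4.0000, f(x_4) = 0.200000, coefficient = 1

I ≈ (0.562500/3) × 3.188721 = 0.597885
Exact value: 0.597837
Error: 0.000048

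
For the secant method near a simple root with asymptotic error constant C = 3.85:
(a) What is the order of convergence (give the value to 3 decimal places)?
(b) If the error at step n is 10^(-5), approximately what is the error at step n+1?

(a) Secant method has superlinear convergence with order φ = (1+√5)/2 ≈ 1.618.
    This means |e_{n+1}| ≈ C|e_n|^1.618.

(b) With |e_n| = 10^(-5) and C = 3.85:
    |e_{n+1}| ≈ 3.85 × (10^(-5))^1.618 = 3.85 × 10^(-8.09)

(a) ≈ 1.618 (golden ratio); (b) |e_{n+1}| ≈ 3.128e-08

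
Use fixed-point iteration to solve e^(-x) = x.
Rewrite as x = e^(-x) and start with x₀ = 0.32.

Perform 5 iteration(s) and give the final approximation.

Equation: e^(-x) = x
Fixed-point form: x = e^(-x)
x₀ = 0.32

x_1 = g(0.320000) = 0.726149
x_2 = g(0.726149) = 0.483768
x_3 = g(0.483768) = 0.616456
x_4 = g(0.616456) = 0.539854
x_5 = g(0.539854) = 0.582833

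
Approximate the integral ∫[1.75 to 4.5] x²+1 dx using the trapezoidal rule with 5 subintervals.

f(x) = x²+1
a = 1.75, b = 4.5, n = 5
h = (b - a)/n = 0.550000

Trapezoidal rule: (h/2)[f(x₀) + 2f(x₁) + 2f(x₂) + ... + f(xₙ)]

x_0 = 1.7500, f(x_0) = 4.062500, coefficient = 1
x_1 = 2.3000, f(x_1) = 6.290000, coefficient = 2
x_2 = 2.8500, f(x_2) = 9.122500, coefficient = 2
x_3 = 3.4000, f(x_3) = 12.560000, coefficient = 2
x_4 = 3.9500, f(x_4) = 16.602500, coefficient = 2
x_5 = 4.5000, f(x_5) = 21.250000, coefficient = 1

I ≈ (0.550000/2) × 114.462500 = 31.477188
Exact value: 31.338542
Error: 0.138646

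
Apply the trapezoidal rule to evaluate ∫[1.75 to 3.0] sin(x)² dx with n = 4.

f(x) = sin(x)²
a = 1.75, b = 3.0, n = 4
h = (b - a)/n = 0.312500

Trapezoidal rule: (h/2)[f(x₀) + 2f(x₁) + 2f(x₂) + ... + f(xₙ)]

x_0 = 1.7500, f(x_0) = 0.968228, coefficient = 1
x_1 = 2.0625, f(x_1) = 0.777095, coefficient = 2
x_2 = 2.3750, f(x_2) = 0.481199, coefficient = 2
x_3 = 2.6875, f(x_3) = 0.192411, coefficient = 2
x_4 = 3.0000, f(x_4) = 0.019915, coefficient = 1

I ≈ (0.312500/2) × 3.889553 = 0.607743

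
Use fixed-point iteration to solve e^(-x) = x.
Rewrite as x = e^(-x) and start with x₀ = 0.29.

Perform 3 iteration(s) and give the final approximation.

Equation: e^(-x) = x
Fixed-point form: x = e^(-x)
x₀ = 0.29

x_1 = g(0.290000) = 0.748264
x_2 = g(0.748264) = 0.473187
x_3 = g(0.473187) = 0.623013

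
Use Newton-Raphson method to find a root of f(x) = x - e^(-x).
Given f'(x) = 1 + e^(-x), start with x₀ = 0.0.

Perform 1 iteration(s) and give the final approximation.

f(x) = x - e^(-x)
f'(x) = 1 + e^(-x)
x₀ = 0.0

Newton-Raphson formula: x_{n+1} = x_n - f(x_n)/f'(x_n)

Iteration 1:
  f(0.000000) = -1.000000
  f'(0.000000) = 2.000000
  x_1 = 0.000000 - (-1.000000)/2.000000 = 0.500000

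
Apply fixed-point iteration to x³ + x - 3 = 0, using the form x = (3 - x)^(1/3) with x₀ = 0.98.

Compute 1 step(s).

Equation: x³ + x - 3 = 0
Fixed-point form: x = (3 - x)^(1/3)
x₀ = 0.98

x_1 = g(0.980000) = 1.264107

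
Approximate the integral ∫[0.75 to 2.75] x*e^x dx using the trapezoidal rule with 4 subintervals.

f(x) = x*e^x
a = 0.75, b = 2.75, n = 4
h = (b - a)/n = 0.500000

Trapezoidal rule: (h/2)[f(x₀) + 2f(x₁) + 2f(x₂) + ... + f(xₙ)]

x_0 = 0.7500, f(x_0) = 1.587750, coefficient = 1
x_1 = 1.2500, f(x_1) = 4.362929, coefficient = 2
x_2 = 1.7500, f(x_2) = 10.070555, coefficient = 2
x_3 = 2.2500, f(x_3) = 21.347406, coefficient = 2
x_4 = 2.7500, f(x_4) = 43.017238, coefficient = 1

I ≈ (0.500000/2) × 116.166766 = 29.041691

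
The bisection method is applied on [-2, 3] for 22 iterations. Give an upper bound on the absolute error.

Bisection error bound: |error| ≤ (b-a)/2^n
|error| ≤ (3 - (-2))/2^22 = 5/2^22
|error| ≤ 0.0000011921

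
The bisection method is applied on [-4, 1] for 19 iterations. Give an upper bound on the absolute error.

Bisection error bound: |error| ≤ (b-a)/2^n
|error| ≤ (1 - (-4))/2^19 = 5/2^19
|error| ≤ 0.0000095367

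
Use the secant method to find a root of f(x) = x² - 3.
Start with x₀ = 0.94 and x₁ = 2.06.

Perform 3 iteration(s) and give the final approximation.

f(x) = x² - 3
x₀ = 0.94, x₁ = 2.06

Secant formula: x_{n+1} = x_n - f(x_n)(x_n - x_{n-1})/(f(x_n) - f(x_{n-1}))

Iteration 1:
  f(0.940000) = -2.116400
  f(2.060000) = 1.243600
  x_2 = 2.060000 - 1.243600×(2.060000 - 0.940000)/(1.243600 - (-2.116400))
       = 1.645467
Iteration 2:
  f(2.060000) = 1.243600
  f(1.645467) = -0.292439
  x_3 = 1.645467 - (-0.292439)×(1.645467 - 2.060000)/(-0.292439 - 1.243600)
       = 1.724388
Iteration 3:
  f(1.645467) = -0.292439
  f(1.724388) = -0.026487
  x_4 = 1.724388 - (-0.026487)×(1.724388 - 1.645467)/(-0.026487 - (-0.292439))
       = 1.732248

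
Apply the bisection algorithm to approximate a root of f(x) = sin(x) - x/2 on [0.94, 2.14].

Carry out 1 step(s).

f(x) = sin(x) - x/2
Initial interval: [0.94, 2.14]

Iteration 1:
  c_1 = (0.940000 + 2.140000)/2 = 1.540000
  f(c_1) = f(1.540000) = 0.229526
  f(a) × f(c) ≥ 0, new interval: [1.540000, 2.140000]

After 1 iteration(s), the approximation is c_1 = 1.540000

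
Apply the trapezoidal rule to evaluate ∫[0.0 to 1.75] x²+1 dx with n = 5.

f(x) = x²+1
a = 0.0, b = 1.75, n = 5
h = (b - a)/n = 0.350000

Trapezoidal rule: (h/2)[f(x₀) + 2f(x₁) + 2f(x₂) + ... + f(xₙ)]

x_0 = 0.0000, f(x_0) = 1.000000, coefficient = 1
x_1 = 0.3500, f(x_1) = 1.122500, coefficient = 2
x_2 = 0.7000, f(x_2) = 1.490000, coefficient = 2
x_3 = 1.0500, f(x_3) = 2.102500, coefficient = 2
x_4 = 1.4000, f(x_4) = 2.960000, coefficient = 2
x_5 = 1.7500, f(x_5) = 4.062500, coefficient = 1

I ≈ (0.350000/2) × 20.412500 = 3.572188
Exact value: 3.536458
Error: 0.035729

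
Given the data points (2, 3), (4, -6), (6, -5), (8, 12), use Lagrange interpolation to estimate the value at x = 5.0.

Lagrange interpolation formula:
P(x) = Σ yᵢ × Lᵢ(x)
where Lᵢ(x) = Π_{j≠i} (x - xⱼ)/(xᵢ - xⱼ)

L_0(5.0) = (5.0 - 4)/(2 - 4) × (5.0 - 6)/(2 - 6) × (5.0 - 8)/(2 - 8) = -0.062500
L_1(5.0) = (5.0 - 2)/(4 - 2) × (5.0 - 6)/(4 - 6) × (5.0 - 8)/(4 - 8) = 0.562500
L_2(5.0) = (5.0 - 2)/(6 - 2) × (5.0 - 4)/(6 - 4) × (5.0 - 8)/(6 - 8) = 0.562500
L_3(5.0) = (5.0 - 2)/(8 - 2) × (5.0 - 4)/(8 - 4) × (5.0 - 6)/(8 - 6) = -0.062500

P(5.0) = 3×L_0(5.0) + (-6)×L_1(5.0) + (-5)×L_2(5.0) + 12×L_3(5.0)
P(5.0) = -7.125000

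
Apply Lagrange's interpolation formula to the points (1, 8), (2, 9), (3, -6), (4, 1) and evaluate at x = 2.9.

Lagrange interpolation formula:
P(x) = Σ yᵢ × Lᵢ(x)
where Lᵢ(x) = Π_{j≠i} (x - xⱼ)/(xᵢ - xⱼ)

L_0(2.9) = (2.9 - 2)/(1 - 2) × (2.9 - 3)/(1 - 3) × (2.9 - 4)/(1 - 4) = -0.016500
L_1(2.9) = (2.9 - 1)/(2 - 1) × (2.9 - 3)/(2 - 3) × (2.9 - 4)/(2 - 4) = 0.104500
L_2(2.9) = (2.9 - 1)/(3 - 1) × (2.9 - 2)/(3 - 2) × (2.9 - 4)/(3 - 4) = 0.940500
L_3(2.9) = (2.9 - 1)/(4 - 1) × (2.9 - 2)/(4 - 2) × (2.9 - 3)/(4 - 3) = -0.028500

P(2.9) = 8×L_0(2.9) + 9×L_1(2.9) + (-6)×L_2(2.9) + 1×L_3(2.9)
P(2.9) = -4.863000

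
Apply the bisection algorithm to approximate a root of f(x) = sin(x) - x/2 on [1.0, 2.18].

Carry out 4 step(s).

f(x) = sin(x) - x/2
Initial interval: [1.0, 2.18]

Iteration 1:
  c_1 = (1.000000 + 2.180000)/2 = 1.590000
  f(c_1) = f(1.590000) = 0.204816
  f(a) × f(c) ≥ 0, new interval: [1.590000, 2.180000]
Iteration 2:
  c_2 = (1.590000 + 2.180000)/2 = 1.885000
  f(c_2) = f(1.885000) = 0.008543
  f(a) × f(c) ≥ 0, new interval: [1.885000, 2.180000]
Iteration 3:
  c_3 = (1.885000 + 2.180000)/2 = 2.032500
  f(c_3) = f(2.032500) = -0.120955
  f(a) × f(c) < 0, new interval: [1.885000, 2.032500]
Iteration 4:
  c_4 = (1.885000 + 2.032500)/2 = 1.958750
  f(c_4) = f(1.958750) = -0.053690
  f(a) × f(c) < 0, new interval: [1.885000, 1.958750]

After 4 iteration(s), the approximation is c_4 = 1.958750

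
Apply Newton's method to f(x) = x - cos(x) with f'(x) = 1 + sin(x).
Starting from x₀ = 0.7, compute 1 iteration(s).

f(x) = x - cos(x)
f'(x) = 1 + sin(x)
x₀ = 0.7

Newton-Raphson formula: x_{n+1} = x_n - f(x_n)/f'(x_n)

Iteration 1:
  f(0.700000) = -0.064842
  f'(0.700000) = 1.644218
  x_1 = 0.700000 - (-0.064842)/1.644218 = 0.739436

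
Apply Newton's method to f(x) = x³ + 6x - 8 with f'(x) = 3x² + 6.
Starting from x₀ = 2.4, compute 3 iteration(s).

f(x) = x³ + 6x - 8
f'(x) = 3x² + 6
x₀ = 2.4

Newton-Raphson formula: x_{n+1} = x_n - f(x_n)/f'(x_n)

Iteration 1:
  f(2.400000) = 20.224000
  f'(2.400000) = 23.280000
  x_1 = 2.400000 - 20.224000/23.280000 = 1.531271
Iteration 2:
  f(1.531271) = 4.778142
  f'(1.531271) = 13.034377
  x_2 = 1.531271 - 4.778142/13.034377 = 1.164691
Iteration 3:
  f(1.164691) = 0.568060
  f'(1.164691) = 10.069518
  x_3 = 1.164691 - 0.568060/10.069518 = 1.108278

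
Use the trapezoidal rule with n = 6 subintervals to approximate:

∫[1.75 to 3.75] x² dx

f(x) = x²
a = 1.75, b = 3.75, n = 6
h = (b - a)/n = 0.333333

Trapezoidal rule: (h/2)[f(x₀) + 2f(x₁) + 2f(x₂) + ... + f(xₙ)]

x_0 = 1.7500, f(x_0) = 3.062500, coefficient = 1
x_1 = 2.0833, f(x_1) = 4.340278, coefficient = 2
x_2 = 2.4167, f(x_2) = 5.840278, coefficient = 2
x_3 = 2.7500, f(x_3) = 7.562500, coefficient = 2
x_4 = 3.0833, f(x_4) = 9.506944, coefficient = 2
x_5 = 3.4167, f(x_5) = 11.673611, coefficient = 2
x_6 = 3.7500, f(x_6) = 14.062500, coefficient = 1

I ≈ (0.333333/2) × 94.972222 = 15.828704
Exact value: 15.791667
Error: 0.037037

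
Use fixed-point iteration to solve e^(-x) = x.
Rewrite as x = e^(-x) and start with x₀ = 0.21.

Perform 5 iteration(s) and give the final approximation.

Equation: e^(-x) = x
Fixed-point form: x = e^(-x)
x₀ = 0.21

x_1 = g(0.210000) = 0.810584
x_2 = g(0.810584) = 0.444598
x_3 = g(0.444598) = 0.641082
x_4 = g(0.641082) = 0.526722
x_5 = g(0.526722) = 0.590537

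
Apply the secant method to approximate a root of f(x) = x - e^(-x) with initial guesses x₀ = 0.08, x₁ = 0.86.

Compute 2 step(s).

f(x) = x - e^(-x)
x₀ = 0.08, x₁ = 0.86

Secant formula: x_{n+1} = x_n - f(x_n)(x_n - x_{n-1})/(f(x_n) - f(x_{n-1}))

Iteration 1:
  f(0.080000) = -0.843116
  f(0.860000) = 0.436838
  x_2 = 0.860000 - 0.436838×(0.860000 - 0.080000)/(0.436838 - (-0.843116))
       = 0.593792
Iteration 2:
  f(0.860000) = 0.436838
  f(0.593792) = 0.041563
  x_3 = 0.593792 - 0.041563×(0.593792 - 0.860000)/(0.041563 - 0.436838)
       = 0.565801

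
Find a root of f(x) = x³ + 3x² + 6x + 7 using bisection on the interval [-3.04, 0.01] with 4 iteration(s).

f(x) = x³ + 3x² + 6x + 7
Initial interval: [-3.04, 0.01]

Iteration 1:
  c_1 = (-3.040000 + 0.010000)/2 = -1.515000
  f(c_1) = f(-1.515000) = 1.318409
  f(a) × f(c) < 0, new interval: [-3.040000, -1.515000]
Iteration 2:
  c_2 = (-3.040000 + (-1.515000))/2 = -2.277500
  f(c_2) = f(-2.277500) = -2.917388
  f(a) × f(c) ≥ 0, new interval: [-2.277500, -1.515000]
Iteration 3:
  c_3 = (-2.277500 + (-1.515000))/2 = -1.896250
  f(c_3) = f(-1.896250) = -0.408675
  f(a) × f(c) ≥ 0, new interval: [-1.896250, -1.515000]
Iteration 4:
  c_4 = (-1.896250 + (-1.515000))/2 = -1.705625
  f(c_4) = f(-1.705625) = 0.531790
  f(a) × f(c) < 0, new interval: [-1.896250, -1.705625]

After 4 iteration(s), the approximation is c_4 = -1.705625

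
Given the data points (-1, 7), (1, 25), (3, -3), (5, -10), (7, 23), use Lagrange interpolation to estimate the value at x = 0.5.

Lagrange interpolation formula:
P(x) = Σ yᵢ × Lᵢ(x)
where Lᵢ(x) = Π_{j≠i} (x - xⱼ)/(xᵢ - xⱼ)

L_0(0.5) = (0.5 - 1)/(-1 - 1) × (0.5 - 3)/(-1 - 3) × (0.5 - 5)/(-1 - 5) × (0.5 - 7)/(-1 - 7) = 0.095215
L_1(0.5) = (0.5 - (-1))/(1 - (-1)) × (0.5 - 3)/(1 - 3) × (0.5 - 5)/(1 - 5) × (0.5 - 7)/(1 - 7) = 1.142578
L_2(0.5) = (0.5 - (-1))/(3 - (-1)) × (0.5 - 1)/(3 - 1) × (0.5 - 5)/(3 - 5) × (0.5 - 7)/(3 - 7) = -0.342773
L_3(0.5) = (0.5 - (-1))/(5 - (-1)) × (0.5 - 1)/(5 - 1) × (0.5 - 3)/(5 - 3) × (0.5 - 7)/(5 - 7) = 0.126953
L_4(0.5) = (0.5 - (-1))/(7 - (-1)) × (0.5 - 1)/(7 - 1) × (0.5 - 3)/(7 - 3) × (0.5 - 5)/(7 - 5) = -0.021973

P(0.5) = 7×L_0(0.5) + 25×L_1(0.5) + (-3)×L_2(0.5) + (-10)×L_3(0.5) + 23×L_4(0.5)
P(0.5) = 28.484375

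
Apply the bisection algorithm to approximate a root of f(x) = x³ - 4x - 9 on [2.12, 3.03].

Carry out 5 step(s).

f(x) = x³ - 4x - 9
Initial interval: [2.12, 3.03]

Iteration 1:
  c_1 = (2.120000 + 3.030000)/2 = 2.575000
  f(c_1) = f(2.575000) = -2.226141
  f(a) × f(c) ≥ 0, new interval: [2.575000, 3.030000]
Iteration 2:
  c_2 = (2.575000 + 3.030000)/2 = 2.802500
  f(c_2) = f(2.802500) = 1.800853
  f(a) × f(c) < 0, new interval: [2.575000, 2.802500]
Iteration 3:
  c_3 = (2.575000 + 2.802500)/2 = 2.688750
  f(c_3) = f(2.688750) = -0.317014
  f(a) × f(c) ≥ 0, new interval: [2.688750, 2.802500]
Iteration 4:
  c_4 = (2.688750 + 2.802500)/2 = 2.745625
  f(c_4) = f(2.745625) = 0.715275
  f(a) × f(c) < 0, new interval: [2.688750, 2.745625]
Iteration 5:
  c_5 = (2.688750 + 2.745625)/2 = 2.717188
  f(c_5) = f(2.717188) = 0.192539
  f(a) × f(c) < 0, new interval: [2.688750, 2.717188]

After 5 iteration(s), the approximation is c_5 = 2.717188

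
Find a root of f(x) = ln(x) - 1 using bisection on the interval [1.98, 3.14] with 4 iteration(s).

f(x) = ln(x) - 1
Initial interval: [1.98, 3.14]

Iteration 1:
  c_1 = (1.980000 + 3.140000)/2 = 2.560000
  f(c_1) = f(2.560000) = -0.059993
  f(a) × f(c) ≥ 0, new interval: [2.560000, 3.140000]
Iteration 2:
  c_2 = (2.560000 + 3.140000)/2 = 2.850000
  f(c_2) = f(2.850000) = 0.047319
  f(a) × f(c) < 0, new interval: [2.560000, 2.850000]
Iteration 3:
  c_3 = (2.560000 + 2.850000)/2 = 2.705000
  f(c_3) = f(2.705000) = -0.004898
  f(a) × f(c) ≥ 0, new interval: [2.705000, 2.850000]
Iteration 4:
  c_4 = (2.705000 + 2.850000)/2 = 2.777500
  f(c_4) = f(2.777500) = 0.021551
  f(a) × f(c) < 0, new interval: [2.705000, 2.777500]

After 4 iteration(s), the approximation is c_4 = 2.777500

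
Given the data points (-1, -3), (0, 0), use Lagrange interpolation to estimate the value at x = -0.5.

Lagrange interpolation formula:
P(x) = Σ yᵢ × Lᵢ(x)
where Lᵢ(x) = Π_{j≠i} (x - xⱼ)/(xᵢ - xⱼ)

L_0(-0.5) = (-0.5 - 0)/(-1 - 0) = 0.500000
L_1(-0.5) = (-0.5 - (-1))/(0 - (-1)) = 0.500000

P(-0.5) = (-3)×L_0(-0.5) + 0×L_1(-0.5)
P(-0.5) = -1.500000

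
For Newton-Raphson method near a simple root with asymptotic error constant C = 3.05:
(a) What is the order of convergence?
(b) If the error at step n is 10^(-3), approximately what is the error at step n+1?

(a) Newton-Raphson has quadratic (order 2) convergence near simple roots.
    This means |e_{n+1}| ≈ C|e_n|².

(b) With |e_n| = 10^(-3) and C = 3.05:
    |e_{n+1}| ≈ 3.05 × (10^(-3))² = 3.05 × 10^(-6)

(a) 2 (quadratic); (b) |e_{n+1}| ≈ 3.050e-06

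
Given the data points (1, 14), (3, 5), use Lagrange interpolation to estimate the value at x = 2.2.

Lagrange interpolation formula:
P(x) = Σ yᵢ × Lᵢ(x)
where Lᵢ(x) = Π_{j≠i} (x - xⱼ)/(xᵢ - xⱼ)

L_0(2.2) = (2.2 - 3)/(1 - 3) = 0.400000
L_1(2.2) = (2.2 - 1)/(3 - 1) = 0.600000

P(2.2) = 14×L_0(2.2) + 5×L_1(2.2)
P(2.2) = 8.600000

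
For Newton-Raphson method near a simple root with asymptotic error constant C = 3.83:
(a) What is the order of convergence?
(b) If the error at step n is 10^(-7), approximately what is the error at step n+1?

(a) Newton-Raphson has quadratic (order 2) convergence near simple roots.
    This means |e_{n+1}| ≈ C|e_n|².

(b) With |e_n| = 10^(-7) and C = 3.83:
    |e_{n+1}| ≈ 3.83 × (10^(-7))² = 3.83 × 10^(-14)

(a) 2 (quadratic); (b) |e_{n+1}| ≈ 3.830e-14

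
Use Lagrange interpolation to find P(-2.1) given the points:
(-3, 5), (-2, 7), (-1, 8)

Lagrange interpolation formula:
P(x) = Σ yᵢ × Lᵢ(x)
where Lᵢ(x) = Π_{j≠i} (x - xⱼ)/(xᵢ - xⱼ)

L_0(-2.1) = (-2.1 - (-2))/(-3 - (-2)) × (-2.1 - (-1))/(-3 - (-1)) = 0.055000
L_1(-2.1) = (-2.1 - (-3))/(-2 - (-3)) × (-2.1 - (-1))/(-2 - (-1)) = 0.990000
L_2(-2.1) = (-2.1 - (-3))/(-1 - (-3)) × (-2.1 - (-2))/(-1 - (-2)) = -0.045000

P(-2.1) = 5×L_0(-2.1) + 7×L_1(-2.1) + 8×L_2(-2.1)
P(-2.1) = 6.845000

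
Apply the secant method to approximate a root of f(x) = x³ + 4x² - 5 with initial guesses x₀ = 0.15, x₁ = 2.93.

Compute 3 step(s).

f(x) = x³ + 4x² - 5
x₀ = 0.15, x₁ = 2.93

Secant formula: x_{n+1} = x_n - f(x_n)(x_n - x_{n-1})/(f(x_n) - f(x_{n-1}))

Iteration 1:
  f(0.150000) = -4.906625
  f(2.930000) = 54.493357
  x_2 = 2.930000 - 54.493357×(2.930000 - 0.150000)/(54.493357 - (-4.906625))
       = 0.379637
Iteration 2:
  f(2.930000) = 54.493357
  f(0.379637) = -4.368789
  x_3 = 0.379637 - (-4.368789)×(0.379637 - 2.930000)/(-4.368789 - 54.493357)
       = 0.568926
Iteration 3:
  f(0.379637) = -4.368789
  f(0.568926) = -3.521142
  x_4 = 0.568926 - (-3.521142)×(0.568926 - 0.379637)/(-3.521142 - (-4.368789))
       = 1.355240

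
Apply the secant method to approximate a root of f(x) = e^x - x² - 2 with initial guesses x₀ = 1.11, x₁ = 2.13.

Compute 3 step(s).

f(x) = e^x - x² - 2
x₀ = 1.11, x₁ = 2.13

Secant formula: x_{n+1} = x_n - f(x_n)(x_n - x_{n-1})/(f(x_n) - f(x_{n-1}))

Iteration 1:
  f(1.110000) = -0.197742
  f(2.130000) = 1.877967
  x_2 = 2.130000 - 1.877967×(2.130000 - 1.110000)/(1.877967 - (-0.197742))
       = 1.207170
Iteration 2:
  f(2.130000) = 1.877967
  f(1.207170) = -0.113252
  x_3 = 1.207170 - (-0.113252)×(1.207170 - 2.130000)/(-0.113252 - 1.877967)
       = 1.259656
Iteration 3:
  f(1.207170) = -0.113252
  f(1.259656) = -0.062524
  x_4 = 1.259656 - (-0.062524)×(1.259656 - 1.207170)/(-0.062524 - (-0.113252))
       = 1.324348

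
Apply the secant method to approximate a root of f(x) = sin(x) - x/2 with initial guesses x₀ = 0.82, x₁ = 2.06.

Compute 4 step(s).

f(x) = sin(x) - x/2
x₀ = 0.82, x₁ = 2.06

Secant formula: x_{n+1} = x_n - f(x_n)(x_n - x_{n-1})/(f(x_n) - f(x_{n-1}))

Iteration 1:
  f(0.820000) = 0.321146
  f(2.060000) = -0.147293
  x_2 = 2.060000 - (-0.147293)×(2.060000 - 0.820000)/(-0.147293 - 0.321146)
       = 1.670103
Iteration 2:
  f(2.060000) = -0.147293
  f(1.670103) = 0.160022
  x_3 = 1.670103 - 0.160022×(1.670103 - 2.060000)/(0.160022 - (-0.147293))
       = 1.873126
Iteration 3:
  f(1.670103) = 0.160022
  f(1.873126) = 0.018082
  x_4 = 1.873126 - 0.018082×(1.873126 - 1.670103)/(0.018082 - 0.160022)
       = 1.898990
Iteration 4:
  f(1.873126) = 0.018082
  f(1.898990) = -0.002869
  x_5 = 1.898990 - (-0.002869)×(1.898990 - 1.873126)/(-0.002869 - 0.018082)
       = 1.895448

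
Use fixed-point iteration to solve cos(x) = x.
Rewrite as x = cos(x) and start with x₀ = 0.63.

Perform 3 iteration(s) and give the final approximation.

Equation: cos(x) = x
Fixed-point form: x = cos(x)
x₀ = 0.63

x_1 = g(0.630000) = 0.808028
x_2 = g(0.808028) = 0.690926
x_3 = g(0.690926) = 0.770656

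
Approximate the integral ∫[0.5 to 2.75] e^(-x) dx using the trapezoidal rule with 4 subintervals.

f(x) = e^(-x)
a = 0.5, b = 2.75, n = 4
h = (b - a)/n = 0.562500

Trapezoidal rule: (h/2)[f(x₀) + 2f(x₁) + 2f(x₂) + ... + f(xₙ)]

x_0 = 0.5000, f(x_0) = 0.606531, coefficient = 1
x_1 = 1.0625, f(x_1) = 0.345591, coefficient = 2
x_2 = 1.6250, f(x_2) = 0.196912, coefficient = 2
x_3 = 2.1875, f(x_3) = 0.112197, coefficient = 2
x_4 = 2.7500, f(x_4) = 0.063928, coefficient = 1

I ≈ (0.562500/2) × 1.979857 = 0.556835
Exact value: 0.542603
Error: 0.014232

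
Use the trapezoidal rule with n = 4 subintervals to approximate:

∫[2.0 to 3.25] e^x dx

f(x) = e^x
a = 2.0, b = 3.25, n = 4
h = (b - a)/n = 0.312500

Trapezoidal rule: (h/2)[f(x₀) + 2f(x₁) + 2f(x₂) + ... + f(xₙ)]

x_0 = 2.0000, f(x_0) = 7.389056, coefficient = 1
x_1 = 2.3125, f(x_1) = 10.099642, coefficient = 2
x_2 = 2.6250, f(x_2) = 13.804574, coefficient = 2
x_3 = 2.9375, f(x_3) = 18.868616, coefficient = 2
x_4 = 3.2500, f(x_4) = 25.790340, coefficient = 1

I ≈ (0.312500/2) × 118.725060 = 18.550791
Exact value: 18.401284
Error: 0.149507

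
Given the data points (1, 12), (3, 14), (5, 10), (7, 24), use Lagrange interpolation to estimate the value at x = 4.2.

Lagrange interpolation formula:
P(x) = Σ yᵢ × Lᵢ(x)
where Lᵢ(x) = Π_{j≠i} (x - xⱼ)/(xᵢ - xⱼ)

L_0(4.2) = (4.2 - 3)/(1 - 3) × (4.2 - 5)/(1 - 5) × (4.2 - 7)/(1 - 7) = -0.056000
L_1(4.2) = (4.2 - 1)/(3 - 1) × (4.2 - 5)/(3 - 5) × (4.2 - 7)/(3 - 7) = 0.448000
L_2(4.2) = (4.2 - 1)/(5 - 1) × (4.2 - 3)/(5 - 3) × (4.2 - 7)/(5 - 7) = 0.672000
L_3(4.2) = (4.2 - 1)/(7 - 1) × (4.2 - 3)/(7 - 3) × (4.2 - 5)/(7 - 5) = -0.064000

P(4.2) = 12×L_0(4.2) + 14×L_1(4.2) + 10×L_2(4.2) + 24×L_3(4.2)
P(4.2) = 10.784000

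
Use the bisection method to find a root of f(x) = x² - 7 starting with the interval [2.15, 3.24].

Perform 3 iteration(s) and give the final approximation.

f(x) = x² - 7
Initial interval: [2.15, 3.24]

Iteration 1:
  c_1 = (2.150000 + 3.240000)/2 = 2.695000
  f(c_1) = f(2.695000) = 0.263025
  f(a) × f(c) < 0, new interval: [2.150000, 2.695000]
Iteration 2:
  c_2 = (2.150000 + 2.695000)/2 = 2.422500
  f(c_2) = f(2.422500) = -1.131494
  f(a) × f(c) ≥ 0, new interval: [2.422500, 2.695000]
Iteration 3:
  c_3 = (2.422500 + 2.695000)/2 = 2.558750
  f(c_3) = f(2.558750) = -0.452798
  f(a) × f(c) ≥ 0, new interval: [2.558750, 2.695000]

After 3 iteration(s), the approximation is c_3 = 2.558750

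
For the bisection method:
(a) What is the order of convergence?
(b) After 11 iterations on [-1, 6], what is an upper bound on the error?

(a) Bisection has linear (order 1) convergence; the error is halved each step.

(b) Error bound = (b-a)/2^n = (6 - (-1))/2^{11}
    = 7/2^{11}

(a) 1 (linear); (b) error ≤ 3.42e-03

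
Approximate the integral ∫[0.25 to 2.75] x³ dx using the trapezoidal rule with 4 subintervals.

f(x) = x³
a = 0.25, b = 2.75, n = 4
h = (b - a)/n = 0.625000

Trapezoidal rule: (h/2)[f(x₀) + 2f(x₁) + 2f(x₂) + ... + f(xₙ)]

x_0 = 0.2500, f(x_0) = 0.015625, coefficient = 1
x_1 = 0.8750, f(x_1) = 0.669922, coefficient = 2
x_2 = 1.5000, f(x_2) = 3.375000, coefficient = 2
x_3 = 2.1250, f(x_3) = 9.595703, coefficient = 2
x_4 = 2.7500, f(x_4) = 20.796875, coefficient = 1

I ≈ (0.625000/2) × 48.093750 = 15.029297
Exact value: 14.296875
Error: 0.732422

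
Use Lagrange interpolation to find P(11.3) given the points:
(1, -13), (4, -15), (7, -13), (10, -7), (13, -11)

Lagrange interpolation formula:
P(x) = Σ yᵢ × Lᵢ(x)
where Lᵢ(x) = Π_{j≠i} (x - xⱼ)/(xᵢ - xⱼ)

L_0(11.3) = (11.3 - 4)/(1 - 4) × (11.3 - 7)/(1 - 7) × (11.3 - 10)/(1 - 10) × (11.3 - 13)/(1 - 13) = -0.035685
L_1(11.3) = (11.3 - 1)/(4 - 1) × (11.3 - 7)/(4 - 7) × (11.3 - 10)/(4 - 10) × (11.3 - 13)/(4 - 13) = 0.201401
L_2(11.3) = (11.3 - 1)/(7 - 1) × (11.3 - 4)/(7 - 4) × (11.3 - 10)/(7 - 10) × (11.3 - 13)/(7 - 13) = -0.512870
L_3(11.3) = (11.3 - 1)/(10 - 1) × (11.3 - 4)/(10 - 4) × (11.3 - 7)/(10 - 7) × (11.3 - 13)/(10 - 13) = 1.130944
L_4(11.3) = (11.3 - 1)/(13 - 1) × (11.3 - 4)/(13 - 4) × (11.3 - 7)/(13 - 7) × (11.3 - 10)/(13 - 10) = 0.216210

P(11.3) = (-13)×L_0(11.3) + (-15)×L_1(11.3) + (-13)×L_2(11.3) + (-7)×L_3(11.3) + (-11)×L_4(11.3)
P(11.3) = -6.184717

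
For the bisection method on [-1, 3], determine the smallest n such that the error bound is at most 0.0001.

We need (b-a)/2^n ≤ 0.0001
(3 - (-1))/2^n ≤ 0.0001
4/2^n ≤ 0.0001
2^n ≥ 40000
n ≥ log₂(40000) = 15.29
n ≥ 16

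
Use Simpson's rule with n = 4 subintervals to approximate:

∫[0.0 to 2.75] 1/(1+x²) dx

f(x) = 1/(1+x²)
a = 0.0, b = 2.75, n = 4
h = (b - a)/n = 0.687500

Simpson's rule: (h/3)[f(x₀) + 4f(x₁) + 2f(x₂) + ... + f(xₙ)]

x_0 = 0.0000, f(x_0) = 1.000000, coefficient = 1
x_1 = 0.6875, f(x_1) = 0.679045, coefficient = 4
x_2 = 1.3750, f(x_2) = 0.345946, coefficient = 2
x_3 = 2.0625, f(x_3) = 0.190335, coefficient = 4
x_4 = 2.7500, f(x_4) = 0.116788, coefficient = 1

I ≈ (0.687500/3) × 5.286199 = 1.211421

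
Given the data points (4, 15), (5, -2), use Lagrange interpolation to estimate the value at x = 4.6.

Lagrange interpolation formula:
P(x) = Σ yᵢ × Lᵢ(x)
where Lᵢ(x) = Π_{j≠i} (x - xⱼ)/(xᵢ - xⱼ)

L_0(4.6) = (4.6 - 5)/(4 - 5) = 0.400000
L_1(4.6) = (4.6 - 4)/(5 - 4) = 0.600000

P(4.6) = 15×L_0(4.6) + (-2)×L_1(4.6)
P(4.6) = 4.800000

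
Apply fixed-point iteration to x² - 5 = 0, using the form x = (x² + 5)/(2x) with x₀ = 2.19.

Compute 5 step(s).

Equation: x² - 5 = 0
Fixed-point form: x = (x² + 5)/(2x)
x₀ = 2.19

x_1 = g(2.190000) = 2.236553
x_2 = g(2.236553) = 2.236068
x_3 = g(2.236068) = 2.236068
x_4 = g(2.236068) = 2.236068
x_5 = g(2.236068) = 2.236068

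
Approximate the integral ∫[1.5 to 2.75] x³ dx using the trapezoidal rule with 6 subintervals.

f(x) = x³
a = 1.5, b = 2.75, n = 6
h = (b - a)/n = 0.208333

Trapezoidal rule: (h/2)[f(x₀) + 2f(x₁) + 2f(x₂) + ... + f(xₙ)]

x_0 = 1.5000, f(x_0) = 3.375000, coefficient = 1
x_1 = 1.7083, f(x_1) = 4.985605, coefficient = 2
x_2 = 1.9167, f(x_2) = 7.041088, coefficient = 2
x_3 = 2.1250, f(x_3) = 9.595703, coefficient = 2
x_4 = 2.3333, f(x_4) = 12.703704, coefficient = 2
x_5 = 2.5417, f(x_5) = 16.419343, coefficient = 2
x_6 = 2.7500, f(x_6) = 20.796875, coefficient = 1

I ≈ (0.208333/2) × 125.662760 = 13.089871
Exact value: 13.032227
Error: 0.057644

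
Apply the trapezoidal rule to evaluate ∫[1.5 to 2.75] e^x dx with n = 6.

f(x) = e^x
a = 1.5, b = 2.75, n = 6
h = (b - a)/n = 0.208333

Trapezoidal rule: (h/2)[f(x₀) + 2f(x₁) + 2f(x₂) + ... + f(xₙ)]

x_0 = 1.5000, f(x_0) = 4.481689, coefficient = 1
x_1 = 1.7083, f(x_1) = 5.519754, coefficient = 2
x_2 = 1.9167, f(x_2) = 6.798260, coefficient = 2
x_3 = 2.1250, f(x_3) = 8.372897, coefficient = 2
x_4 = 2.3333, f(x_4) = 10.312259, coefficient = 2
x_5 = 2.5417, f(x_5) = 12.700821, coefficient = 2
x_6 = 2.7500, f(x_6) = 15.642632, coefficient = 1

I ≈ (0.208333/2) × 107.532304 = 11.201282
Exact value: 11.160943
Error: 0.040339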